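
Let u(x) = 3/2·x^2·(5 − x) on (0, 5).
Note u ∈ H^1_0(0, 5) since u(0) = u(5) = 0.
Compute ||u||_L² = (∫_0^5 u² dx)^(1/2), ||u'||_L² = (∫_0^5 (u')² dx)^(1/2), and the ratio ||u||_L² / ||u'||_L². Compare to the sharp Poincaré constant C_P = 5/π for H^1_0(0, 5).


||u||_L² / ||u'||_L² = 5*sqrt(14)/14 < C_P = 5/π.

u(x) = 3/2·x^2·(5 − x), so u'(x) = 3*x*(10 - 3*x)/2.
u(x) = 3/2·x^2·(5 − x) vanishes at x = 0 and x = 5, so u ∈ H^1_0(0, 5). Differentiate via the product rule and integrate the resulting polynomials term by term.
  ∫_0^5 u² dx = ∫_0^5 (9*x^6/4 - 45*x^5/2 + 225*x^4/4) dx. Term by term:
    ∫_0^5 9*x^6/4 dx = 703125/28;  ∫_0^5 -45*x^5/2 dx = -234375/4;  ∫_0^5 225*x^4/4 dx = 140625/4.
  Sum: 703125/28 − 234375/4 + 140625/4 = 46875/28.
  ∫_0^5 (u')² dx = ∫_0^5 (81*x^4/4 - 135*x^3 + 225*x^2) dx. Term by term:
    ∫_0^5 81*x^4/4 dx = 50625/4;  ∫_0^5 -135*x^3 dx = -84375/4;  ∫_0^5 225*x^2 dx = 9375.
  Sum: 50625/4 − 84375/4 + 9375 = 1875/2.
∫_0^5 u² dx = 46875/28, so ||u||_L² = 125*sqrt(21)/14.
∫_0^5 (u')² dx = 1875/2, so ||u'||_L² = 25*sqrt(6)/2.
Ratio ||u||_L² / ||u'||_L² = 5*sqrt(14)/14.
Sharp Poincaré constant on H^1_0(0, 5) is C_P = L/π = 5/π, achieved by sin(π/5·x).
A polynomial bump cannot attain the sharp Poincaré constant (only the first sine eigenfunction does), so the ratio is strictly less than C_P, consistent with ||u||_L² ≤ C_P ||u'||_L².


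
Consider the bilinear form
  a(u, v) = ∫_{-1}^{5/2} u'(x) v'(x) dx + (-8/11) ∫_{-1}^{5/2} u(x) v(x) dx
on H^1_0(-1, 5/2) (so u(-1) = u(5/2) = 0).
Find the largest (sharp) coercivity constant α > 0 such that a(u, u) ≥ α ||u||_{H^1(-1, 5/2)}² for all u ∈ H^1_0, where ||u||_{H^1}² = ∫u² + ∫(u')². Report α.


α = 4*(-98 + 11*π^2)/(11*(4*π^2 + 49))

Coercivity of a(·,·) on H^1_0(-1, 5/2) means a(u, u) ≥ α ||u||_{H^1}² for every u ∈ H^1_0.
The interval has length L = 7/2, and Poincaré/coercivity depend only on L. Here a(u, u) = ∫(u')² + (-8/11)·∫u².
Here c = -8/11 < 0 with |c| < (π/L)² = 4*π^2/49, so coercivity still holds. The condition a(u,u) ≥ α||u||_{H^1}² reads (1−α)∫(u')² ≥ (α−c)∫u². Any admissible α is ≤ 1 (rapidly oscillating u have ∫u²/∫(u')² → 0), and α = 1 would force 0 ≥ (1−c)∫u², impossible since c < 1; so 1−α > 0. By the sharp Poincaré inequality on H^1_0 of an interval of length L, ∫(u')² ≥ (π/L)²∫u² with equality for the first sine mode sin(π(x−x₀)/L) (x₀ the left endpoint), so the inequality holds for all u iff (1−α)(π/L)² ≥ α − c, i.e. α ≤ ((π/L)² + c)/((π/L)² + 1) = (1 + c(L/π)²)/(1 + (L/π)²). (Direct route, valid since c ≤ 0: Poincaré gives c∫u² ≥ c(L/π)²∫(u')², so a(u,u) ≥ (1 + c(L/π)²)∫(u')², while ||u||_{H^1}² ≤ (1 + (L/π)²)∫(u')²; dividing yields the same α.) With (π/L)² = 4*π^2/49 and c = -8/11, the largest admissible constant is α = ((π/L)² + c)/((π/L)² + 1).
Simplifying, α = 4*(-98 + 11*π^2)/(11*(4*π^2 + 49)).


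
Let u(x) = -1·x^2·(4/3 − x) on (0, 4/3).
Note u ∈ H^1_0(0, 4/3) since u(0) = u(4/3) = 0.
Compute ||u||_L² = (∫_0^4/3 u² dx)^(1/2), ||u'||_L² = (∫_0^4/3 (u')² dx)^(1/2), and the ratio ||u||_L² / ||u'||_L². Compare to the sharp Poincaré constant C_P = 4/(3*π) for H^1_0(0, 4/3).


||u||_L² / ||u'||_L² = 2*sqrt(14)/21 < C_P = 4/(3*π).

u(x) = -1·x^2·(4/3 − x), so u'(x) = x*(9*x - 8)/3.
u(x) = -1·x^2·(4/3 − x) vanishes at x = 0 and x = 4/3, so u ∈ H^1_0(0, 4/3). Differentiate via the product rule and integrate the resulting polynomials term by term.
  ∫_0^4/3 u² dx = ∫_0^4/3 (x^6 - 8*x^5/3 + 16*x^4/9) dx. Term by term:
    ∫_0^4/3 x^6 dx = 16384/15309;  ∫_0^4/3 -8*x^5/3 dx = -16384/6561;  ∫_0^4/3 16*x^4/9 dx = 16384/10935.
  Sum: 16384/15309 − 16384/6561 + 16384/10935 = 16384/229635.
  ∫_0^4/3 (u')² dx = ∫_0^4/3 (9*x^4 - 16*x^3 + 64*x^2/9) dx. Term by term:
    ∫_0^4/3 9*x^4 dx = 1024/135;  ∫_0^4/3 -16*x^3 dx = -1024/81;  ∫_0^4/3 64*x^2/9 dx = 4096/729.
  Sum: 1024/135 − 1024/81 + 4096/729 = 2048/3645.
∫_0^4/3 u² dx = 16384/229635, so ||u||_L² = 128*sqrt(35)/2835.
∫_0^4/3 (u')² dx = 2048/3645, so ||u'||_L² = 32*sqrt(10)/135.
Ratio ||u||_L² / ||u'||_L² = 2*sqrt(14)/21.
Sharp Poincaré constant on H^1_0(0, 4/3) is C_P = L/π = 4/(3*π), achieved by sin(3*π/4·x).
A polynomial bump cannot attain the sharp Poincaré constant (only the first sine eigenfunction does), so the ratio is strictly less than C_P, consistent with ||u||_L² ≤ C_P ||u'||_L².


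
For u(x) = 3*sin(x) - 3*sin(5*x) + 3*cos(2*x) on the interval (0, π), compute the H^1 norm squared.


||u||_{H^1(0,π)}^2 = -720/7 + 297*π/2

u'(x) = -6*sin(2*x) + 3*cos(x) - 15*cos(5*x).
Expand u² and (u')² and integrate term by term on (0, π), using: for integers n ≥ 1, ∫_0^π sin²(nx) dx = ∫_0^π cos²(nx) dx = π/2; for n ≠ n', ∫_0^π sin(nx)sin(n'x) dx = ∫_0^π cos(nx)cos(n'x) dx = 0; and by product-to-sum, ∫_0^π sin(nx)cos(n'x) dx = ½∫_0^π [sin((n+n')x) + sin((n−n')x)] dx, which is 0 when n+n' is even and 2n/(n²−n'²) when n+n' is odd (it need not vanish on (0, π)).
  u² squared terms: (-3)²·∫sin(5x)² dx = 9·π/2 = 9*π/2;  (3)²·∫cos(2x)² dx = 9·π/2 = 9*π/2;  (3)²·∫sin(x)² dx = 9·π/2 = 9*π/2.
  u² cross terms: 2·(-3)·(3)·∫sin(5x)·cos(2x) dx = -18·(10/21) = -60/7;  2·(-3)·(3)·∫sin(5x)·sin(x) dx = -18·(0) = 0;  2·(3)·(3)·∫cos(2x)·sin(x) dx = 18·(-2/3) = -12.
  So ∫_0^π u² dx = 9*π/2 + 9*π/2 + 9*π/2 − 60/7 + 0 − 12 = -144/7 + 27*π/2.
  (u')² squared terms: (-15)²·∫cos(5x)² dx = 225·π/2 = 225*π/2;  (-6)²·∫sin(2x)² dx = 36·π/2 = 18*π;  (3)²·∫cos(x)² dx = 9·π/2 = 9*π/2.
  (u')² cross terms: 2·(-15)·(-6)·∫cos(5x)·sin(2x) dx = 180·(-4/21) = -240/7;  2·(-15)·(3)·∫cos(5x)·cos(x) dx = -90·(0) = 0;  2·(-6)·(3)·∫sin(2x)·cos(x) dx = -36·(4/3) = -48.
  So ∫_0^π (u')² dx = 225*π/2 + 18*π + 9*π/2 − 240/7 + 0 − 48 = -576/7 + 135*π.
||u||_{H^1}^2 = (-144/7 + 27*π/2) + (-576/7 + 135*π) = -720/7 + 297*π/2.


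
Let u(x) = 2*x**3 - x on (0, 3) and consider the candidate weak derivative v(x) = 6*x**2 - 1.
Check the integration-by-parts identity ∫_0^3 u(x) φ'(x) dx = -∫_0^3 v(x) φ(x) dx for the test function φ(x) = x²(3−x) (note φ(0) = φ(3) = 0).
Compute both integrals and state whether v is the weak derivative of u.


LHS = -2781/20, RHS = -2781/20. Yes, v = u' weakly.

u(x) = 2*x**3 - x, classical derivative u'(x) = 6*x**2 - 1.
φ(x) = x²(3−x), so φ'(x) = 3*x*(2 - x).
Note φ(0) = φ(3) = 0, so the boundary term u·φ vanishes.
LHS = ∫_0^3 u(x) φ'(x) dx = ∫_0^3 (-6*x^5 + 12*x^4 + 3*x^3 - 6*x^2) dx. Term by term:
  ∫_0^3 -6*x^5 dx = -729;  ∫_0^3 12*x^4 dx = 2916/5;  ∫_0^3 3*x^3 dx = 243/4;
  ∫_0^3 -6*x^2 dx = -54.
Sum: -729 + 2916/5 + 243/4 − 54 = -2781/20.
So LHS = -2781/20.
∫_0^3 v(x) φ(x) dx = ∫_0^3 (-6*x^5 + 18*x^4 + x^3 - 3*x^2) dx. Term by term:
  ∫_0^3 -6*x^5 dx = -729;  ∫_0^3 18*x^4 dx = 4374/5;  ∫_0^3 x^3 dx = 81/4;
  ∫_0^3 -3*x^2 dx = -27.
Sum: -729 + 4374/5 + 81/4 − 27 = 2781/20.
So RHS = -∫_0^3 v(x) φ(x) dx = -2781/20.
LHS = RHS, so the identity holds for this test φ.
Moreover u is smooth here and v(x) = u'(x) = 6*x**2 - 1 pointwise, so the identity holds for every test function. Hence v is the weak derivative of u.


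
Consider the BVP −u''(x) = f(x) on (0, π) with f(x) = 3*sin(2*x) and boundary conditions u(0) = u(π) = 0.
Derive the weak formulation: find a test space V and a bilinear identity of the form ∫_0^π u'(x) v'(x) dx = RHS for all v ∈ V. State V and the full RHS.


V = H^1_0(0, π) (so v(0) = v(π) = 0); weak form: ∫_0^π u'v' dx = ∫_0^π (3*sin(2*x)) v dx for all v ∈ V.

Multiply both sides by a test function v and integrate from 0 to π:
  ∫_0^π −u''(x) v(x) dx = ∫_0^π f(x) v(x) dx.
Integrate the LHS by parts once:
  ∫_0^π −u'' v dx = −[u'(x) v(x)]_0^π + ∫_0^π u'(x) v'(x) dx.
Thus ∫_0^π u'(x) v'(x) dx = ∫_0^π f(x) v(x) dx + [u'(x) v(x)]_0^π.
Choose V so that boundary terms are either known or forced to vanish.
u is Dirichlet: u(0) = u(π) = 0. Let V = H^1_0(0, π); then v(0) = v(π) = 0, and [u' v]_0^π = 0.
Weak formulation: find u (satisfying any essential BC) such that ∫_0^π u'(x) v'(x) dx = ∫_0^π f v dx for all v ∈ V.
Substituting f(x) = 3*sin(2*x), the right-hand side is ∫_0^π (3*sin(2*x)) v dx.


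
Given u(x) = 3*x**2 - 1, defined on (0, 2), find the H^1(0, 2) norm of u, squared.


||u||_{H^1}^2 = 698/5

The H^1 norm (squared) on an interval (0, L) is
  ||u||_{H^1}^2 = ∫_0^L u(x)^2 dx + ∫_0^L u'(x)^2 dx.
Compute u'(x) = 6*x.
Then u(x)^2 = 9*x**4 - 6*x**2 + 1 and u'(x)^2 = 36*x**2.
Integrate each monomial from 0 to 2 using ∫_0^2 c·x^n dx = c·2^(n+1)/(n+1):
  ∫_0^2 u(x)^2 dx = ∫_0^2 (9*x^4 - 6*x^2 + 1) dx. Term by term:
    ∫_0^2 9*x^4 dx = 288/5;  ∫_0^2 -6*x^2 dx = -16;  ∫_0^2 1 dx = 2.
  Sum: 288/5 − 16 + 2 = 218/5.
  ∫_0^2 u'(x)^2 dx = ∫_0^2 (36*x^2) dx. Term by term:
    ∫_0^2 36*x^2 dx = 96.
Adding: ||u||_{H^1}^2 = 218/5 + 96 = 698/5.


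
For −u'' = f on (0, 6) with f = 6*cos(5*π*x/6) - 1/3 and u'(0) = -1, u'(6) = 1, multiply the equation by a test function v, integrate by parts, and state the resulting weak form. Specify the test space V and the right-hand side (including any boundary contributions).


V = H^1(0, 6) (v unrestricted at boundary; u is determined up to an additive constant); weak form: ∫_0^6 u'v' dx = ∫_0^6 (6*cos(5*π*x/6) - 1/3) v dx + v(6) + v(0) for all v ∈ V.

Multiply both sides by a test function v and integrate from 0 to 6:
  ∫_0^6 −u''(x) v(x) dx = ∫_0^6 f(x) v(x) dx.
Integrate the LHS by parts once:
  ∫_0^6 −u'' v dx = −[u'(x) v(x)]_0^6 + ∫_0^6 u'(x) v'(x) dx.
Thus ∫_0^6 u'(x) v'(x) dx = ∫_0^6 f(x) v(x) dx + [u'(x) v(x)]_0^6.
Choose V so that boundary terms are either known or forced to vanish.
u has inhomogeneous Neumann u'(0) = -1, u'(6) = 1. [u' v]_0^6 = (1)·v(6) − (-1)·v(0) = v(6) + v(0). Take V = H^1(0, 6); boundary term becomes part of RHS.
Weak formulation: find u (satisfying any essential BC) such that ∫_0^6 u'(x) v'(x) dx = ∫_0^6 f v dx + v(6) + v(0) for all v ∈ V (Neumann data are natural BCs: they enter the RHS as boundary terms).
Substituting f(x) = 6*cos(5*π*x/6) - 1/3, the right-hand side is ∫_0^6 (6*cos(5*π*x/6) - 1/3) v dx + v(6) + v(0).
Compatibility check (pure Neumann): taking v ≡ 1 ∈ V gives 0 = ∫_0^6 f dx + (1) − (-1), i.e. ∫_0^6 f dx must equal u'(0) − u'(6) = -2. Indeed ∫_0^6 (6*cos(5*π*x/6) - 1/3) dx = -2, so the data are compatible. The solution is then unique only up to an additive constant (fix it e.g. by requiring ∫_0^6 u dx = 0).


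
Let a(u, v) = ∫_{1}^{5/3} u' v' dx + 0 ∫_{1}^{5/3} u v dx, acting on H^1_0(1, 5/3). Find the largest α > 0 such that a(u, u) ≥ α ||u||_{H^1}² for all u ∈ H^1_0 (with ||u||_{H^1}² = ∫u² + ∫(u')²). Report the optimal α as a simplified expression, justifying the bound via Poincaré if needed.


α = 9*π^2/(4 + 9*π^2)

Coercivity of a(·,·) on H^1_0(1, 5/3) means a(u, u) ≥ α ||u||_{H^1}² for every u ∈ H^1_0.
The interval has length L = 2/3, and Poincaré/coercivity depend only on L. Here a(u, u) = ∫(u')² + (0)·∫u².
Here c = 0, so a(u,u) = ∫(u')² alone. The condition a(u,u) ≥ α||u||_{H^1}² reads (1−α)∫(u')² ≥ (α−c)∫u². Any admissible α is ≤ 1 (rapidly oscillating u have ∫u²/∫(u')² → 0), and α = 1 would force 0 ≥ (1−c)∫u², impossible since c < 1; so 1−α > 0. By the sharp Poincaré inequality on H^1_0 of an interval of length L, ∫(u')² ≥ (π/L)²∫u² with equality for the first sine mode sin(π(x−x₀)/L) (x₀ the left endpoint), so the inequality holds for all u iff (1−α)(π/L)² ≥ α − c, i.e. α ≤ ((π/L)² + c)/((π/L)² + 1) = (1 + c(L/π)²)/(1 + (L/π)²). (Direct route, valid since c ≤ 0: Poincaré gives c∫u² ≥ c(L/π)²∫(u')², so a(u,u) ≥ (1 + c(L/π)²)∫(u')², while ||u||_{H^1}² ≤ (1 + (L/π)²)∫(u')²; dividing yields the same α.) With (π/L)² = 9*π^2/4 and c = 0, the largest admissible constant is α = ((π/L)² + c)/((π/L)² + 1).
Simplifying, α = 9*π^2/(4 + 9*π^2).


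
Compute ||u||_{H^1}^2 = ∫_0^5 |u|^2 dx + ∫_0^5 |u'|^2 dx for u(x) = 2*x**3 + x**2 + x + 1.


||u||_{H^1}^2 = 3622445/42

The H^1 norm (squared) on an interval (0, L) is
  ||u||_{H^1}^2 = ∫_0^L u(x)^2 dx + ∫_0^L u'(x)^2 dx.
Compute u'(x) = 6*x**2 + 2*x + 1.
Then u(x)^2 = 4*x**6 + 4*x**5 + 5*x**4 + 6*x**3 + 3*x**2 + 2*x + 1 and u'(x)^2 = 36*x**4 + 24*x**3 + 16*x**2 + 4*x + 1.
Integrate each monomial from 0 to 5 using ∫_0^5 c·x^n dx = c·5^(n+1)/(n+1):
  ∫_0^5 u(x)^2 dx = ∫_0^5 (4*x^6 + 4*x^5 + 5*x^4 + 6*x^3 + 3*x^2 + 2*x + 1) dx. Term by term:
    ∫_0^5 4*x^6 dx = 312500/7;  ∫_0^5 4*x^5 dx = 31250/3;  ∫_0^5 5*x^4 dx = 3125;
    ∫_0^5 6*x^3 dx = 1875/2;  ∫_0^5 3*x^2 dx = 125;  ∫_0^5 2*x dx = 25;
    ∫_0^5 1 dx = 5.
  Sum: 312500/7 + 31250/3 + 3125 + 1875/2 + 125 + 25 + 5 = 2489635/42.
  ∫_0^5 u'(x)^2 dx = ∫_0^5 (36*x^4 + 24*x^3 + 16*x^2 + 4*x + 1) dx. Term by term:
    ∫_0^5 36*x^4 dx = 22500;  ∫_0^5 24*x^3 dx = 3750;  ∫_0^5 16*x^2 dx = 2000/3;
    ∫_0^5 4*x dx = 50;  ∫_0^5 1 dx = 5.
  Sum: 22500 + 3750 + 2000/3 + 50 + 5 = 80915/3.
Adding: ||u||_{H^1}^2 = 2489635/42 + 80915/3 = 3622445/42.


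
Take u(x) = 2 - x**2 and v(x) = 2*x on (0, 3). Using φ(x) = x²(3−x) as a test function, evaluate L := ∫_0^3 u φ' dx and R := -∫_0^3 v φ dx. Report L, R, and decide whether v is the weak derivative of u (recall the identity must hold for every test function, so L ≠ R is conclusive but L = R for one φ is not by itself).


LHS = 243/10, RHS = -243/10. No, v is not the weak derivative of u.

u(x) = 2 - x**2, classical derivative u'(x) = -2*x.
φ(x) = x²(3−x), so φ'(x) = 3*x*(2 - x).
Note φ(0) = φ(3) = 0, so the boundary term u·φ vanishes.
LHS = ∫_0^3 u(x) φ'(x) dx = ∫_0^3 (3*x^4 - 6*x^3 - 6*x^2 + 12*x) dx. Term by term:
  ∫_0^3 3*x^4 dx = 729/5;  ∫_0^3 -6*x^3 dx = -243/2;  ∫_0^3 -6*x^2 dx = -54;
  ∫_0^3 12*x dx = 54.
Sum: 729/5 − 243/2 − 54 + 54 = 243/10.
So LHS = 243/10.
∫_0^3 v(x) φ(x) dx = ∫_0^3 (-2*x^4 + 6*x^3) dx. Term by term:
  ∫_0^3 -2*x^4 dx = -486/5;  ∫_0^3 6*x^3 dx = 243/2.
Sum: -486/5 + 243/2 = 243/10.
So RHS = -∫_0^3 v(x) φ(x) dx = -243/10.
LHS − RHS = 243/5 ≠ 0, so the identity fails.
(For a valid weak derivative the identity must hold for EVERY test function, in particular this one. The failure shows v is NOT the weak derivative of u.)
Correct weak derivative would be u'(x) = -2*x.


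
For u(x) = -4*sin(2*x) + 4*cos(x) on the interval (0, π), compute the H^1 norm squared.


||u||_{H^1(0,π)}^2 = -256/3 + 56*π

u'(x) = -4*sin(x) - 8*cos(2*x).
Expand u² and (u')² and integrate term by term on (0, π), using: for integers n ≥ 1, ∫_0^π sin²(nx) dx = ∫_0^π cos²(nx) dx = π/2; for n ≠ n', ∫_0^π sin(nx)sin(n'x) dx = ∫_0^π cos(nx)cos(n'x) dx = 0; and by product-to-sum, ∫_0^π sin(nx)cos(n'x) dx = ½∫_0^π [sin((n+n')x) + sin((n−n')x)] dx, which is 0 when n+n' is even and 2n/(n²−n'²) when n+n' is odd (it need not vanish on (0, π)).
  u² squared terms: (-4)²·∫sin(2x)² dx = 16·π/2 = 8*π;  (4)²·∫cos(x)² dx = 16·π/2 = 8*π.
  u² cross terms: 2·(-4)·(4)·∫sin(2x)·cos(x) dx = -32·(4/3) = -128/3.
  So ∫_0^π u² dx = 8*π + 8*π − 128/3 = -128/3 + 16*π.
  (u')² squared terms: (-8)²·∫cos(2x)² dx = 64·π/2 = 32*π;  (-4)²·∫sin(x)² dx = 16·π/2 = 8*π.
  (u')² cross terms: 2·(-8)·(-4)·∫cos(2x)·sin(x) dx = 64·(-2/3) = -128/3.
  So ∫_0^π (u')² dx = 32*π + 8*π − 128/3 = -128/3 + 40*π.
||u||_{H^1}^2 = (-128/3 + 16*π) + (-128/3 + 40*π) = -256/3 + 56*π.


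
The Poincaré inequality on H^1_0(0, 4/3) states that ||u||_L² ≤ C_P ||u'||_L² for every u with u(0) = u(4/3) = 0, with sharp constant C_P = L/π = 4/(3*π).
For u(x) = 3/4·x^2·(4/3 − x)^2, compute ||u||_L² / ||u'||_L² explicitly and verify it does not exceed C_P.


||u||_L² / ||u'||_L² = 2*sqrt(3)/9 < C_P = 4/(3*π).

u(x) = 3/4·x^2·(4/3 − x)^2, so u'(x) = x*(3*x - 4)*(3*x - 2)/3.
u(x) = 3/4·x^2·(4/3 − x)^2 vanishes at x = 0 and x = 4/3, so u ∈ H^1_0(0, 4/3). Differentiate via the product rule and integrate the resulting polynomials term by term.
  ∫_0^4/3 u² dx = ∫_0^4/3 (9*x^8/16 - 3*x^7 + 6*x^6 - 16*x^5/3 + 16*x^4/9) dx. Term by term:
    ∫_0^4/3 9*x^8/16 dx = 16384/19683;  ∫_0^4/3 -3*x^7 dx = -8192/2187;  ∫_0^4/3 6*x^6 dx = 32768/5103;
    ∫_0^4/3 -16*x^5/3 dx = -32768/6561;  ∫_0^4/3 16*x^4/9 dx = 16384/10935.
  Sum: 16384/19683 − 8192/2187 + 32768/5103 − 32768/6561 + 16384/10935 = 8192/688905.
  ∫_0^4/3 (u')² dx = ∫_0^4/3 (9*x^6 - 36*x^5 + 52*x^4 - 32*x^3 + 64*x^2/9) dx. Term by term:
    ∫_0^4/3 9*x^6 dx = 16384/1701;  ∫_0^4/3 -36*x^5 dx = -8192/243;  ∫_0^4/3 52*x^4 dx = 53248/1215;
    ∫_0^4/3 -32*x^3 dx = -2048/81;  ∫_0^4/3 64*x^2/9 dx = 4096/729.
  Sum: 16384/1701 − 8192/243 + 53248/1215 − 2048/81 + 4096/729 = 2048/25515.
∫_0^4/3 u² dx = 8192/688905, so ||u||_L² = 64*sqrt(210)/8505.
∫_0^4/3 (u')² dx = 2048/25515, so ||u'||_L² = 32*sqrt(70)/945.
Ratio ||u||_L² / ||u'||_L² = 2*sqrt(3)/9.
Sharp Poincaré constant on H^1_0(0, 4/3) is C_P = L/π = 4/(3*π), achieved by sin(3*π/4·x).
A polynomial bump cannot attain the sharp Poincaré constant (only the first sine eigenfunction does), so the ratio is strictly less than C_P, consistent with ||u||_L² ≤ C_P ||u'||_L².


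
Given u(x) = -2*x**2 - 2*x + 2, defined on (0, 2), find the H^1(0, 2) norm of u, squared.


||u||_{H^1}^2 = 608/5

The H^1 norm (squared) on an interval (0, L) is
  ||u||_{H^1}^2 = ∫_0^L u(x)^2 dx + ∫_0^L u'(x)^2 dx.
Compute u'(x) = -4*x - 2.
Then u(x)^2 = 4*x**4 + 8*x**3 - 4*x**2 - 8*x + 4 and u'(x)^2 = 16*x**2 + 16*x + 4.
Integrate each monomial from 0 to 2 using ∫_0^2 c·x^n dx = c·2^(n+1)/(n+1):
  ∫_0^2 u(x)^2 dx = ∫_0^2 (4*x^4 + 8*x^3 - 4*x^2 - 8*x + 4) dx. Term by term:
    ∫_0^2 4*x^4 dx = 128/5;  ∫_0^2 8*x^3 dx = 32;  ∫_0^2 -4*x^2 dx = -32/3;
    ∫_0^2 -8*x dx = -16;  ∫_0^2 4 dx = 8.
  Sum: 128/5 + 32 − 32/3 − 16 + 8 = 584/15.
  ∫_0^2 u'(x)^2 dx = ∫_0^2 (16*x^2 + 16*x + 4) dx. Term by term:
    ∫_0^2 16*x^2 dx = 128/3;  ∫_0^2 16*x dx = 32;  ∫_0^2 4 dx = 8.
  Sum: 128/3 + 32 + 8 = 248/3.
Adding: ||u||_{H^1}^2 = 584/15 + 248/3 = 608/5.


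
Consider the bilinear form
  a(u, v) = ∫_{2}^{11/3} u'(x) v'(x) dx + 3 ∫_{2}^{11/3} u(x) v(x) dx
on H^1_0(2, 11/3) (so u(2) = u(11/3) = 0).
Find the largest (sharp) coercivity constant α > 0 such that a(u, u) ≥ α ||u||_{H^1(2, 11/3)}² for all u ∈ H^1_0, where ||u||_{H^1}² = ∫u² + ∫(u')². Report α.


α = 1

Coercivity of a(·,·) on H^1_0(2, 11/3) means a(u, u) ≥ α ||u||_{H^1}² for every u ∈ H^1_0.
The interval has length L = 5/3, and Poincaré/coercivity depend only on L. Here a(u, u) = ∫(u')² + (3)·∫u².
Here c = 3 ≥ 1, so a(u,u) = ∫(u')² + c∫u² ≥ ∫(u')² + ∫u² = ||u||_{H^1}², i.e. α = 1 works. No larger α is possible: a(u,u) ≥ α||u||_{H^1}² means (1−α)∫(u')² ≥ (α−c)∫u², and for the modes u_n = sin(nπ(x−x₀)/L) (x₀ the left endpoint) one has ∫u_n²/∫(u_n')² = (L/(nπ))² → 0, so a(u_n,u_n)/||u_n||_{H^1}² → 1. Hence the optimal constant is α = 1.
Therefore α = 1.


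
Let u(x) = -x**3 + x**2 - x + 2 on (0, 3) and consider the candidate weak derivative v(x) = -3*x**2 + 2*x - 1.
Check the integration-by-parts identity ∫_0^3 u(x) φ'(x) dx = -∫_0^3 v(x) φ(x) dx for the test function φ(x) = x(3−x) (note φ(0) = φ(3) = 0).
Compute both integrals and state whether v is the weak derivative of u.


LHS = 549/20, RHS = 549/20. Yes, v = u' weakly.

u(x) = -x**3 + x**2 - x + 2, classical derivative u'(x) = -3*x**2 + 2*x - 1.
φ(x) = x(3−x), so φ'(x) = 3 - 2*x.
Note φ(0) = φ(3) = 0, so the boundary term u·φ vanishes.
LHS = ∫_0^3 u(x) φ'(x) dx = ∫_0^3 (2*x^4 - 5*x^3 + 5*x^2 - 7*x + 6) dx. Term by term:
  ∫_0^3 2*x^4 dx = 486/5;  ∫_0^3 -5*x^3 dx = -405/4;  ∫_0^3 5*x^2 dx = 45;
  ∫_0^3 -7*x dx = -63/2;  ∫_0^3 6 dx = 18.
Sum: 486/5 − 405/4 + 45 − 63/2 + 18 = 549/20.
So LHS = 549/20.
∫_0^3 v(x) φ(x) dx = ∫_0^3 (3*x^4 - 11*x^3 + 7*x^2 - 3*x) dx. Term by term:
  ∫_0^3 3*x^4 dx = 729/5;  ∫_0^3 -11*x^3 dx = -891/4;  ∫_0^3 7*x^2 dx = 63;
  ∫_0^3 -3*x dx = -27/2.
Sum: 729/5 − 891/4 + 63 − 27/2 = -549/20.
So RHS = -∫_0^3 v(x) φ(x) dx = 549/20.
LHS = RHS, so the identity holds for this test φ.
Moreover u is smooth here and v(x) = u'(x) = -3*x**2 + 2*x - 1 pointwise, so the identity holds for every test function. Hence v is the weak derivative of u.


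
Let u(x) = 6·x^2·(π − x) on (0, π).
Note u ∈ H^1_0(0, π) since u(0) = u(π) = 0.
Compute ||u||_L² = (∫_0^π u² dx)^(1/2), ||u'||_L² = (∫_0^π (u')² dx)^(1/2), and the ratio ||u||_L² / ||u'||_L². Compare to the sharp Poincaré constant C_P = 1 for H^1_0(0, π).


||u||_L² / ||u'||_L² = sqrt(14)*π/14 < C_P = 1.

u(x) = 6·x^2·(π − x), so u'(x) = 6*x*(-3*x + 2*π).
u(x) = 6·x^2·(π − x) vanishes at x = 0 and x = π, so u ∈ H^1_0(0, π). Differentiate via the product rule and integrate the resulting polynomials term by term.
  ∫_0^π u² dx = ∫_0^π (36*x^6 - 72*π*x^5 + 36*π^2*x^4) dx. Term by term:
    ∫_0^π 36*x^6 dx = 36*π^7/7;  ∫_0^π -72*π*x^5 dx = -12*π^7;  ∫_0^π 36*π^2*x^4 dx = 36*π^7/5.
  Sum: 36*π^7/7 − 12*π^7 + 36*π^7/5 = 12*π^7/35.
  ∫_0^π (u')² dx = ∫_0^π (324*x^4 - 432*π*x^3 + 144*π^2*x^2) dx. Term by term:
    ∫_0^π 324*x^4 dx = 324*π^5/5;  ∫_0^π -432*π*x^3 dx = -108*π^5;  ∫_0^π 144*π^2*x^2 dx = 48*π^5.
  Sum: 324*π^5/5 − 108*π^5 + 48*π^5 = 24*π^5/5.
∫_0^π u² dx = 12*π^7/35, so ||u||_L² = 2*sqrt(105)*π^(7/2)/35.
∫_0^π (u')² dx = 24*π^5/5, so ||u'||_L² = 2*sqrt(30)*π^(5/2)/5.
Ratio ||u||_L² / ||u'||_L² = sqrt(14)*π/14.
Sharp Poincaré constant on H^1_0(0, π) is C_P = L/π = 1, achieved by sin(x).
A polynomial bump cannot attain the sharp Poincaré constant (only the first sine eigenfunction does), so the ratio is strictly less than C_P, consistent with ||u||_L² ≤ C_P ||u'||_L².


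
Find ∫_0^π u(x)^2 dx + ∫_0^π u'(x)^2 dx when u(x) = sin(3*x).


||u||_{H^1(0,π)}^2 = 5*π

u'(x) = 3*cos(3*x).
Expand u² and (u')² and integrate term by term on (0, π), using: for integers n ≥ 1, ∫_0^π sin²(nx) dx = ∫_0^π cos²(nx) dx = π/2; for n ≠ n', ∫_0^π sin(nx)sin(n'x) dx = ∫_0^π cos(nx)cos(n'x) dx = 0; and by product-to-sum, ∫_0^π sin(nx)cos(n'x) dx = ½∫_0^π [sin((n+n')x) + sin((n−n')x)] dx, which is 0 when n+n' is even and 2n/(n²−n'²) when n+n' is odd (it need not vanish on (0, π)).
  u² squared terms: (1)²·∫sin(3x)² dx = 1·π/2 = π/2.
  So ∫_0^π u² dx = π/2.
  (u')² squared terms: (3)²·∫cos(3x)² dx = 9·π/2 = 9*π/2.
  So ∫_0^π (u')² dx = 9*π/2.
||u||_{H^1}^2 = (π/2) + (9*π/2) = 5*π.


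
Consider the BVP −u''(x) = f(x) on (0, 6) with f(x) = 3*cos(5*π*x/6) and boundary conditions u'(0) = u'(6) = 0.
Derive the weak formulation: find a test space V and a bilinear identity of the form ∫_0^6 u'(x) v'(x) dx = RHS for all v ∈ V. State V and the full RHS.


V = H^1(0, 6) (no boundary constraint on v; u is determined up to an additive constant); weak form: ∫_0^6 u'v' dx = ∫_0^6 (3*cos(5*π*x/6)) v dx for all v ∈ V.

Multiply both sides by a test function v and integrate from 0 to 6:
  ∫_0^6 −u''(x) v(x) dx = ∫_0^6 f(x) v(x) dx.
Integrate the LHS by parts once:
  ∫_0^6 −u'' v dx = −[u'(x) v(x)]_0^6 + ∫_0^6 u'(x) v'(x) dx.
Thus ∫_0^6 u'(x) v'(x) dx = ∫_0^6 f(x) v(x) dx + [u'(x) v(x)]_0^6.
Choose V so that boundary terms are either known or forced to vanish.
u has homogeneous Neumann: u'(0) = u'(6) = 0. So [u' v]_0^6 = 0·v(6) − 0·v(0) = 0 for any v; take V = H^1(0, 6).
Weak formulation: find u (satisfying any essential BC) such that ∫_0^6 u'(x) v'(x) dx = ∫_0^6 f v dx for all v ∈ V (homogeneous Neumann, so boundary terms vanish).
Substituting f(x) = 3*cos(5*π*x/6), the right-hand side is ∫_0^6 (3*cos(5*π*x/6)) v dx.
Compatibility check (pure Neumann): taking v ≡ 1 ∈ V gives 0 = ∫_0^6 f dx + (0) − (0), i.e. ∫_0^6 f dx must equal u'(0) − u'(6) = 0. Indeed ∫_0^6 (3*cos(5*π*x/6)) dx = 0, so the data are compatible. The solution is then unique only up to an additive constant (fix it e.g. by requiring ∫_0^6 u dx = 0).


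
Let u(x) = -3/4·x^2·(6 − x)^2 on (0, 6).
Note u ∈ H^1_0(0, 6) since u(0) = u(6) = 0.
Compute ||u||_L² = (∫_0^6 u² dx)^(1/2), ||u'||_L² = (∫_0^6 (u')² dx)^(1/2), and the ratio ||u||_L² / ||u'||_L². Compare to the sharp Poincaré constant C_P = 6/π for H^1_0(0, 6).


||u||_L² / ||u'||_L² = sqrt(3) < C_P = 6/π.

u(x) = -3/4·x^2·(6 − x)^2, so u'(x) = 3*x*(-x^2 + 9*x - 18).
u(x) = -3/4·x^2·(6 − x)^2 vanishes at x = 0 and x = 6, so u ∈ H^1_0(0, 6). Differentiate via the product rule and integrate the resulting polynomials term by term.
  ∫_0^6 u² dx = ∫_0^6 (9*x^8/16 - 27*x^7/2 + 243*x^6/2 - 486*x^5 + 729*x^4) dx. Term by term:
    ∫_0^6 9*x^8/16 dx = 629856;  ∫_0^6 -27*x^7/2 dx = -2834352;  ∫_0^6 243*x^6/2 dx = 34012224/7;
    ∫_0^6 -486*x^5 dx = -3779136;  ∫_0^6 729*x^4 dx = 5668704/5.
  Sum: 629856 − 2834352 + 34012224/7 − 3779136 + 5668704/5 = 314928/35.
  ∫_0^6 (u')² dx = ∫_0^6 (9*x^6 - 162*x^5 + 1053*x^4 - 2916*x^3 + 2916*x^2) dx. Term by term:
    ∫_0^6 9*x^6 dx = 2519424/7;  ∫_0^6 -162*x^5 dx = -1259712;  ∫_0^6 1053*x^4 dx = 8188128/5;
    ∫_0^6 -2916*x^3 dx = -944784;  ∫_0^6 2916*x^2 dx = 209952.
  Sum: 2519424/7 − 1259712 + 8188128/5 − 944784 + 209952 = 104976/35.
∫_0^6 u² dx = 314928/35, so ||u||_L² = 324*sqrt(105)/35.
∫_0^6 (u')² dx = 104976/35, so ||u'||_L² = 324*sqrt(35)/35.
Ratio ||u||_L² / ||u'||_L² = sqrt(3).
Sharp Poincaré constant on H^1_0(0, 6) is C_P = L/π = 6/π, achieved by sin(π/6·x).
A polynomial bump cannot attain the sharp Poincaré constant (only the first sine eigenfunction does), so the ratio is strictly less than C_P, consistent with ||u||_L² ≤ C_P ||u'||_L².


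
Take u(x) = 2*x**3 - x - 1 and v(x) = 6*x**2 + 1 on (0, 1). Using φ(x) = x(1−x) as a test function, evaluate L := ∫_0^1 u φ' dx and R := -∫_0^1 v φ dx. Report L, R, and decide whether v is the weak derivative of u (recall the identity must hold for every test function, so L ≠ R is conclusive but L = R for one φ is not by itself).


LHS = -2/15, RHS = -7/15. No, v is not the weak derivative of u.

u(x) = 2*x**3 - x - 1, classical derivative u'(x) = 6*x**2 - 1.
φ(x) = x(1−x), so φ'(x) = 1 - 2*x.
Note φ(0) = φ(1) = 0, so the boundary term u·φ vanishes.
LHS = ∫_0^1 u(x) φ'(x) dx = ∫_0^1 (-4*x^4 + 2*x^3 + 2*x^2 + x - 1) dx. Term by term:
  ∫_0^1 -4*x^4 dx = -4/5;  ∫_0^1 2*x^3 dx = 1/2;  ∫_0^1 2*x^2 dx = 2/3;
  ∫_0^1 x dx = 1/2;  ∫_0^1 -1 dx = -1.
Sum: -4/5 + 1/2 + 2/3 + 1/2 − 1 = -2/15.
So LHS = -2/15.
∫_0^1 v(x) φ(x) dx = ∫_0^1 (-6*x^4 + 6*x^3 - x^2 + x) dx. Term by term:
  ∫_0^1 -6*x^4 dx = -6/5;  ∫_0^1 6*x^3 dx = 3/2;  ∫_0^1 -x^2 dx = -1/3;
  ∫_0^1 x dx = 1/2.
Sum: -6/5 + 3/2 − 1/3 + 1/2 = 7/15.
So RHS = -∫_0^1 v(x) φ(x) dx = -7/15.
LHS − RHS = 1/3 ≠ 0, so the identity fails.
(For a valid weak derivative the identity must hold for EVERY test function, in particular this one. The failure shows v is NOT the weak derivative of u.)
Correct weak derivative would be u'(x) = 6*x**2 - 1.


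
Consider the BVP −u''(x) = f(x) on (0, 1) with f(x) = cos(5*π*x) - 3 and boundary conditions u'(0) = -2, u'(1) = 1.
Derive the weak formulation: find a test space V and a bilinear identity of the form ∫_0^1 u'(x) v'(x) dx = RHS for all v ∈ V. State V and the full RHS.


V = H^1(0, 1) (v unrestricted at boundary; u is determined up to an additive constant); weak form: ∫_0^1 u'v' dx = ∫_0^1 (cos(5*π*x) - 3) v dx + v(1) + 2·v(0) for all v ∈ V.

Multiply both sides by a test function v and integrate from 0 to 1:
  ∫_0^1 −u''(x) v(x) dx = ∫_0^1 f(x) v(x) dx.
Integrate the LHS by parts once:
  ∫_0^1 −u'' v dx = −[u'(x) v(x)]_0^1 + ∫_0^1 u'(x) v'(x) dx.
Thus ∫_0^1 u'(x) v'(x) dx = ∫_0^1 f(x) v(x) dx + [u'(x) v(x)]_0^1.
Choose V so that boundary terms are either known or forced to vanish.
u has inhomogeneous Neumann u'(0) = -2, u'(1) = 1. [u' v]_0^1 = (1)·v(1) − (-2)·v(0) = v(1) + 2·v(0). Take V = H^1(0, 1); boundary term becomes part of RHS.
Weak formulation: find u (satisfying any essential BC) such that ∫_0^1 u'(x) v'(x) dx = ∫_0^1 f v dx + v(1) + 2·v(0) for all v ∈ V (Neumann data are natural BCs: they enter the RHS as boundary terms).
Substituting f(x) = cos(5*π*x) - 3, the right-hand side is ∫_0^1 (cos(5*π*x) - 3) v dx + v(1) + 2·v(0).
Compatibility check (pure Neumann): taking v ≡ 1 ∈ V gives 0 = ∫_0^1 f dx + (1) − (-2), i.e. ∫_0^1 f dx must equal u'(0) − u'(1) = -3. Indeed ∫_0^1 (cos(5*π*x) - 3) dx = -3, so the data are compatible. The solution is then unique only up to an additive constant (fix it e.g. by requiring ∫_0^1 u dx = 0).


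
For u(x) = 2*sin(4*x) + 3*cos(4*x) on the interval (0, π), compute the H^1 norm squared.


||u||_{H^1(0,π)}^2 = 221*π/2

u'(x) = -12*sin(4*x) + 8*cos(4*x).
Expand u² and (u')² and integrate term by term on (0, π), using: for integers n ≥ 1, ∫_0^π sin²(nx) dx = ∫_0^π cos²(nx) dx = π/2; for n ≠ n', ∫_0^π sin(nx)sin(n'x) dx = ∫_0^π cos(nx)cos(n'x) dx = 0; and by product-to-sum, ∫_0^π sin(nx)cos(n'x) dx = ½∫_0^π [sin((n+n')x) + sin((n−n')x)] dx, which is 0 when n+n' is even and 2n/(n²−n'²) when n+n' is odd (it need not vanish on (0, π)).
  u² squared terms: (2)²·∫sin(4x)² dx = 4·π/2 = 2*π;  (3)²·∫cos(4x)² dx = 9·π/2 = 9*π/2.
  u² cross terms: 2·(2)·(3)·∫sin(4x)·cos(4x) dx = 12·(0) = 0.
  So ∫_0^π u² dx = 2*π + 9*π/2 + 0 = 13*π/2.
  (u')² squared terms: (-12)²·∫sin(4x)² dx = 144·π/2 = 72*π;  (8)²·∫cos(4x)² dx = 64·π/2 = 32*π.
  (u')² cross terms: 2·(-12)·(8)·∫sin(4x)·cos(4x) dx = -192·(0) = 0.
  So ∫_0^π (u')² dx = 72*π + 32*π + 0 = 104*π.
||u||_{H^1}^2 = (13*π/2) + (104*π) = 221*π/2.


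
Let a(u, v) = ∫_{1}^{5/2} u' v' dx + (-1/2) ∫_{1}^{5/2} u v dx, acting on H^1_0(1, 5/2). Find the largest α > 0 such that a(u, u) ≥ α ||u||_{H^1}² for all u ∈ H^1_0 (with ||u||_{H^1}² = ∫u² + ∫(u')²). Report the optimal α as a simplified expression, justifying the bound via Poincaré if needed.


α = (-9 + 8*π^2)/(2*(9 + 4*π^2))

Coercivity of a(·,·) on H^1_0(1, 5/2) means a(u, u) ≥ α ||u||_{H^1}² for every u ∈ H^1_0.
The interval has length L = 3/2, and Poincaré/coercivity depend only on L. Here a(u, u) = ∫(u')² + (-1/2)·∫u².
Here c = -1/2 < 0 with |c| < (π/L)² = 4*π^2/9, so coercivity still holds. The condition a(u,u) ≥ α||u||_{H^1}² reads (1−α)∫(u')² ≥ (α−c)∫u². Any admissible α is ≤ 1 (rapidly oscillating u have ∫u²/∫(u')² → 0), and α = 1 would force 0 ≥ (1−c)∫u², impossible since c < 1; so 1−α > 0. By the sharp Poincaré inequality on H^1_0 of an interval of length L, ∫(u')² ≥ (π/L)²∫u² with equality for the first sine mode sin(π(x−x₀)/L) (x₀ the left endpoint), so the inequality holds for all u iff (1−α)(π/L)² ≥ α − c, i.e. α ≤ ((π/L)² + c)/((π/L)² + 1) = (1 + c(L/π)²)/(1 + (L/π)²). (Direct route, valid since c ≤ 0: Poincaré gives c∫u² ≥ c(L/π)²∫(u')², so a(u,u) ≥ (1 + c(L/π)²)∫(u')², while ||u||_{H^1}² ≤ (1 + (L/π)²)∫(u')²; dividing yields the same α.) With (π/L)² = 4*π^2/9 and c = -1/2, the largest admissible constant is α = ((π/L)² + c)/((π/L)² + 1).
Simplifying, α = (-9 + 8*π^2)/(2*(9 + 4*π^2)).


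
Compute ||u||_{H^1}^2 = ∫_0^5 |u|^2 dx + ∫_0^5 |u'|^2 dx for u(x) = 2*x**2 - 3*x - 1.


||u||_{H^1}^2 = 1325

The H^1 norm (squared) on an interval (0, L) is
  ||u||_{H^1}^2 = ∫_0^L u(x)^2 dx + ∫_0^L u'(x)^2 dx.
Compute u'(x) = 4*x - 3.
Then u(x)^2 = 4*x**4 - 12*x**3 + 5*x**2 + 6*x + 1 and u'(x)^2 = 16*x**2 - 24*x + 9.
Integrate each monomial from 0 to 5 using ∫_0^5 c·x^n dx = c·5^(n+1)/(n+1):
  ∫_0^5 u(x)^2 dx = ∫_0^5 (4*x^4 - 12*x^3 + 5*x^2 + 6*x + 1) dx. Term by term:
    ∫_0^5 4*x^4 dx = 2500;  ∫_0^5 -12*x^3 dx = -1875;  ∫_0^5 5*x^2 dx = 625/3;
    ∫_0^5 6*x dx = 75;  ∫_0^5 1 dx = 5.
  Sum: 2500 − 1875 + 625/3 + 75 + 5 = 2740/3.
  ∫_0^5 u'(x)^2 dx = ∫_0^5 (16*x^2 - 24*x + 9) dx. Term by term:
    ∫_0^5 16*x^2 dx = 2000/3;  ∫_0^5 -24*x dx = -300;  ∫_0^5 9 dx = 45.
  Sum: 2000/3 − 300 + 45 = 1235/3.
Adding: ||u||_{H^1}^2 = 2740/3 + 1235/3 = 1325.


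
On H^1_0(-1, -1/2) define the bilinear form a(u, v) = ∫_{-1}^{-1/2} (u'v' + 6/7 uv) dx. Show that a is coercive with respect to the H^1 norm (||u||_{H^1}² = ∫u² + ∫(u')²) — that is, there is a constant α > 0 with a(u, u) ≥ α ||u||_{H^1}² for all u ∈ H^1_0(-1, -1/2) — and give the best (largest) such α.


α = 2*(3 + 14*π^2)/(7*(1 + 4*π^2))

Coercivity of a(·,·) on H^1_0(-1, -1/2) means a(u, u) ≥ α ||u||_{H^1}² for every u ∈ H^1_0.
The interval has length L = 1/2, and Poincaré/coercivity depend only on L. Here a(u, u) = ∫(u')² + (6/7)·∫u².
Here 0 < c = 6/7 < 1. The condition a(u,u) ≥ α||u||_{H^1}² reads (1−α)∫(u')² ≥ (α−c)∫u². Any admissible α is ≤ 1 (rapidly oscillating u have ∫u²/∫(u')² → 0), and α = 1 would force 0 ≥ (1−c)∫u², impossible since c < 1; so 1−α > 0. By the sharp Poincaré inequality on H^1_0 of an interval of length L, ∫(u')² ≥ (π/L)²∫u² with equality for the first sine mode sin(π(x−x₀)/L) (x₀ the left endpoint), so the inequality holds for all u iff (1−α)(π/L)² ≥ α − c, i.e. α ≤ ((π/L)² + c)/((π/L)² + 1) = (1 + c(L/π)²)/(1 + (L/π)²). With (π/L)² = 4*π^2 and c = 6/7, the largest admissible constant is α = ((π/L)² + c)/((π/L)² + 1).
Simplifying, α = 2*(3 + 14*π^2)/(7*(1 + 4*π^2)).


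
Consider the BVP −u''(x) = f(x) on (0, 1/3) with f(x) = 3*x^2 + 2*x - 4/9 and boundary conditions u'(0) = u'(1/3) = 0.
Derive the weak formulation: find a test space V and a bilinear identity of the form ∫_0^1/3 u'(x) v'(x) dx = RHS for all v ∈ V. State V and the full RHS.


V = H^1(0, 1/3) (no boundary constraint on v; u is determined up to an additive constant); weak form: ∫_0^1/3 u'v' dx = ∫_0^1/3 (3*x^2 + 2*x - 4/9) v dx for all v ∈ V.

Multiply both sides by a test function v and integrate from 0 to 1/3:
  ∫_0^1/3 −u''(x) v(x) dx = ∫_0^1/3 f(x) v(x) dx.
Integrate the LHS by parts once:
  ∫_0^1/3 −u'' v dx = −[u'(x) v(x)]_0^1/3 + ∫_0^1/3 u'(x) v'(x) dx.
Thus ∫_0^1/3 u'(x) v'(x) dx = ∫_0^1/3 f(x) v(x) dx + [u'(x) v(x)]_0^1/3.
Choose V so that boundary terms are either known or forced to vanish.
u has homogeneous Neumann: u'(0) = u'(1/3) = 0. So [u' v]_0^1/3 = 0·v(1/3) − 0·v(0) = 0 for any v; take V = H^1(0, 1/3).
Weak formulation: find u (satisfying any essential BC) such that ∫_0^1/3 u'(x) v'(x) dx = ∫_0^1/3 f v dx for all v ∈ V (homogeneous Neumann, so boundary terms vanish).
Substituting f(x) = 3*x^2 + 2*x - 4/9, the right-hand side is ∫_0^1/3 (3*x^2 + 2*x - 4/9) v dx.
Compatibility check (pure Neumann): taking v ≡ 1 ∈ V gives 0 = ∫_0^1/3 f dx + (0) − (0), i.e. ∫_0^1/3 f dx must equal u'(0) − u'(1/3) = 0. Indeed ∫_0^1/3 (3*x^2 + 2*x - 4/9) dx = 0, so the data are compatible. The solution is then unique only up to an additive constant (fix it e.g. by requiring ∫_0^1/3 u dx = 0).


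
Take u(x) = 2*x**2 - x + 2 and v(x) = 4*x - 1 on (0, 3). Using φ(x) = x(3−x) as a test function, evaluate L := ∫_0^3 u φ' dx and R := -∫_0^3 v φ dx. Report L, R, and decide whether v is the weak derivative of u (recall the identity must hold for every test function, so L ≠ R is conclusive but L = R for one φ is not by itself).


LHS = -45/2, RHS = -45/2. Yes, v = u' weakly.

u(x) = 2*x**2 - x + 2, classical derivative u'(x) = 4*x - 1.
φ(x) = x(3−x), so φ'(x) = 3 - 2*x.
Note φ(0) = φ(3) = 0, so the boundary term u·φ vanishes.
LHS = ∫_0^3 u(x) φ'(x) dx = ∫_0^3 (-4*x^3 + 8*x^2 - 7*x + 6) dx. Term by term:
  ∫_0^3 -4*x^3 dx = -81;  ∫_0^3 8*x^2 dx = 72;  ∫_0^3 -7*x dx = -63/2;
  ∫_0^3 6 dx = 18.
Sum: -81 + 72 − 63/2 + 18 = -45/2.
So LHS = -45/2.
∫_0^3 v(x) φ(x) dx = ∫_0^3 (-4*x^3 + 13*x^2 - 3*x) dx. Term by term:
  ∫_0^3 -4*x^3 dx = -81;  ∫_0^3 13*x^2 dx = 117;  ∫_0^3 -3*x dx = -27/2.
Sum: -81 + 117 − 27/2 = 45/2.
So RHS = -∫_0^3 v(x) φ(x) dx = -45/2.
LHS = RHS, so the identity holds for this test φ.
Moreover u is smooth here and v(x) = u'(x) = 4*x - 1 pointwise, so the identity holds for every test function. Hence v is the weak derivative of u.


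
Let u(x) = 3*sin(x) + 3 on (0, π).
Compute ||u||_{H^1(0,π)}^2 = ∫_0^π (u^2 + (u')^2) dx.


||u||_{H^1(0,π)}^2 = 36 + 18*π

u'(x) = 3*cos(x).
Expand u² and (u')² and integrate term by term on (0, π), using: for integers n ≥ 1, ∫_0^π sin²(nx) dx = ∫_0^π cos²(nx) dx = π/2; for n ≠ n', ∫_0^π sin(nx)sin(n'x) dx = ∫_0^π cos(nx)cos(n'x) dx = 0; and by product-to-sum, ∫_0^π sin(nx)cos(n'x) dx = ½∫_0^π [sin((n+n')x) + sin((n−n')x)] dx, which is 0 when n+n' is even and 2n/(n²−n'²) when n+n' is odd (it need not vanish on (0, π)). For the constant mode: ∫_0^π 1 dx = π, ∫_0^π cos(nx) dx = 0, ∫_0^π sin(nx) dx = (1−(−1)^n)/n.
  u² squared terms: (3)²·∫1 dx = 9·π = 9*π;  (3)²·∫sin(x)² dx = 9·π/2 = 9*π/2.
  u² cross terms: 2·(3)·(3)·∫1·sin(x) dx = 18·(2) = 36.
  So ∫_0^π u² dx = 9*π + 9*π/2 + 36 = 36 + 27*π/2.
  (u')² squared terms: (3)²·∫cos(x)² dx = 9·π/2 = 9*π/2.
  So ∫_0^π (u')² dx = 9*π/2.
||u||_{H^1}^2 = (36 + 27*π/2) + (9*π/2) = 36 + 18*π.


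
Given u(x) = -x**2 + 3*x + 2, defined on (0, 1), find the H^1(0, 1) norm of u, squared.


||u||_{H^1}^2 = 147/10

The H^1 norm (squared) on an interval (0, L) is
  ||u||_{H^1}^2 = ∫_0^L u(x)^2 dx + ∫_0^L u'(x)^2 dx.
Compute u'(x) = 3 - 2*x.
Then u(x)^2 = x**4 - 6*x**3 + 5*x**2 + 12*x + 4 and u'(x)^2 = 4*x**2 - 12*x + 9.
Integrate each monomial from 0 to 1 using ∫_0^1 c·x^n dx = c·1^(n+1)/(n+1):
  ∫_0^1 u(x)^2 dx = ∫_0^1 (x^4 - 6*x^3 + 5*x^2 + 12*x + 4) dx. Term by term:
    ∫_0^1 x^4 dx = 1/5;  ∫_0^1 -6*x^3 dx = -3/2;  ∫_0^1 5*x^2 dx = 5/3;
    ∫_0^1 12*x dx = 6;  ∫_0^1 4 dx = 4.
  Sum: 1/5 − 3/2 + 5/3 + 6 + 4 = 311/30.
  ∫_0^1 u'(x)^2 dx = ∫_0^1 (4*x^2 - 12*x + 9) dx. Term by term:
    ∫_0^1 4*x^2 dx = 4/3;  ∫_0^1 -12*x dx = -6;  ∫_0^1 9 dx = 9.
  Sum: 4/3 − 6 + 9 = 13/3.
Adding: ||u||_{H^1}^2 = 311/30 + 13/3 = 147/10.


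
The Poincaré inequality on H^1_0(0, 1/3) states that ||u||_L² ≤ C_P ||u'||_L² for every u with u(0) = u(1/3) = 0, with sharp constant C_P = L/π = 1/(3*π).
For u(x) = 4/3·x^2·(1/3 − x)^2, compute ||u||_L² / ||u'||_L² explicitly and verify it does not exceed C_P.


||u||_L² / ||u'||_L² = sqrt(3)/18 < C_P = 1/(3*π).

u(x) = 4/3·x^2·(1/3 − x)^2, so u'(x) = 8*x*(3*x - 1)*(6*x - 1)/27.
u(x) = 4/3·x^2·(1/3 − x)^2 vanishes at x = 0 and x = 1/3, so u ∈ H^1_0(0, 1/3). Differentiate via the product rule and integrate the resulting polynomials term by term.
  ∫_0^1/3 u² dx = ∫_0^1/3 (16*x^8/9 - 64*x^7/27 + 32*x^6/27 - 64*x^5/243 + 16*x^4/729) dx. Term by term:
    ∫_0^1/3 16*x^8/9 dx = 16/1594323;  ∫_0^1/3 -64*x^7/27 dx = -8/177147;  ∫_0^1/3 32*x^6/27 dx = 32/413343;
    ∫_0^1/3 -64*x^5/243 dx = -32/531441;  ∫_0^1/3 16*x^4/729 dx = 16/885735.
  Sum: 16/1594323 − 8/177147 + 32/413343 − 32/531441 + 16/885735 = 8/55801305.
  ∫_0^1/3 (u')² dx = ∫_0^1/3 (256*x^6/9 - 256*x^5/9 + 832*x^4/81 - 128*x^3/81 + 64*x^2/729) dx. Term by term:
    ∫_0^1/3 256*x^6/9 dx = 256/137781;  ∫_0^1/3 -256*x^5/9 dx = -128/19683;  ∫_0^1/3 832*x^4/81 dx = 832/98415;
    ∫_0^1/3 -128*x^3/81 dx = -32/6561;  ∫_0^1/3 64*x^2/729 dx = 64/59049.
  Sum: 256/137781 − 128/19683 + 832/98415 − 32/6561 + 64/59049 = 32/2066715.
∫_0^1/3 u² dx = 8/55801305, so ||u||_L² = 2*sqrt(210)/76545.
∫_0^1/3 (u')² dx = 32/2066715, so ||u'||_L² = 4*sqrt(70)/8505.
Ratio ||u||_L² / ||u'||_L² = sqrt(3)/18.
Sharp Poincaré constant on H^1_0(0, 1/3) is C_P = L/π = 1/(3*π), achieved by sin(3*π·x).
A polynomial bump cannot attain the sharp Poincaré constant (only the first sine eigenfunction does), so the ratio is strictly less than C_P, consistent with ||u||_L² ≤ C_P ||u'||_L².
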